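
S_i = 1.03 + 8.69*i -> [1.03, 9.72, 18.41, 27.1, 35.79]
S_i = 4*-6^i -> [4, -24, 144, -864, 5184]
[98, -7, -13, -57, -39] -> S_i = Random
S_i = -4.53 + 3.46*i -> [-4.53, -1.07, 2.39, 5.85, 9.31]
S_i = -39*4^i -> [-39, -156, -624, -2496, -9984]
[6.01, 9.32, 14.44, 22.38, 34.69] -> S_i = 6.01*1.55^i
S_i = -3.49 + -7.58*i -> [-3.49, -11.07, -18.65, -26.23, -33.81]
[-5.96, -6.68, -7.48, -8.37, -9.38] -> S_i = -5.96*1.12^i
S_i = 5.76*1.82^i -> [5.76, 10.48, 19.08, 34.72, 63.2]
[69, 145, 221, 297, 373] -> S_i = 69 + 76*i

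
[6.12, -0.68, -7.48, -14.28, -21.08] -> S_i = 6.12 + -6.80*i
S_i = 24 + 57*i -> [24, 81, 138, 195, 252]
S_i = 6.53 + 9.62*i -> [6.53, 16.15, 25.77, 35.39, 45.01]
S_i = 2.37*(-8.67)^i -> [2.37, -20.55, 178.15, -1544.56, 13391.36]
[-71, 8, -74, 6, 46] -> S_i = Random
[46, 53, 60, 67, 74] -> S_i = 46 + 7*i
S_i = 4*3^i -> [4, 12, 36, 108, 324]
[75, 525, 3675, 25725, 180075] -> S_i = 75*7^i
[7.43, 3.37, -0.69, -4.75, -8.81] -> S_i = 7.43 + -4.06*i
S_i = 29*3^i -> [29, 87, 261, 783, 2349]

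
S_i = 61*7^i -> [61, 427, 2989, 20923, 146461]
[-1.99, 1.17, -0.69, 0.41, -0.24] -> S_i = -1.99*(-0.59)^i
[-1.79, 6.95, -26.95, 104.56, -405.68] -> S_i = -1.79*(-3.88)^i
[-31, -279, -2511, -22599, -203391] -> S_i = -31*9^i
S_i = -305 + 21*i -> [-305, -284, -263, -242, -221]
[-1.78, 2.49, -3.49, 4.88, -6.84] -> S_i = -1.78*(-1.40)^i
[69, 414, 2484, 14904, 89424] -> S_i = 69*6^i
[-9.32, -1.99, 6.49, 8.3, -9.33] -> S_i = Random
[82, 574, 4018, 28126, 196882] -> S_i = 82*7^i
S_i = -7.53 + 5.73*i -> [-7.53, -1.8, 3.93, 9.66, 15.39]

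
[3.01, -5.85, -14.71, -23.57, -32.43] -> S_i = 3.01 + -8.86*i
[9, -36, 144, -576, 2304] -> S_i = 9*-4^i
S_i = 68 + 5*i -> [68, 73, 78, 83, 88]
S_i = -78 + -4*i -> [-78, -82, -86, -90, -94]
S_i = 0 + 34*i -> [0, 34, 68, 102, 136]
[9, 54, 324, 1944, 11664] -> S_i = 9*6^i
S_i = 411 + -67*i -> [411, 344, 277, 210, 143]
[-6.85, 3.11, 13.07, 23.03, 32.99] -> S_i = -6.85 + 9.96*i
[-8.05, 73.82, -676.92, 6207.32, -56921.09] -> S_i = -8.05*(-9.17)^i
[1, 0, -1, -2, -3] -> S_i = 1 + -1*i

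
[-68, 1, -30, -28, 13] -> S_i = Random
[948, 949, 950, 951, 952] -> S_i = 948 + 1*i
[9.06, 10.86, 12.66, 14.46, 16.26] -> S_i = 9.06 + 1.80*i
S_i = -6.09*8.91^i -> [-6.09, -54.26, -483.47, -4307.75, -38382.04]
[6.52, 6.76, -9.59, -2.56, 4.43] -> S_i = Random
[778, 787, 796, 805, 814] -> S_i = 778 + 9*i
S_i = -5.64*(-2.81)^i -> [-5.64, 15.85, -44.53, 125.14, -351.64]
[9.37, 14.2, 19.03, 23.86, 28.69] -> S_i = 9.37 + 4.83*i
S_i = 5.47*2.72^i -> [5.47, 14.88, 40.47, 110.08, 299.41]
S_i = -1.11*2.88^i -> [-1.11, -3.2, -9.21, -26.52, -76.36]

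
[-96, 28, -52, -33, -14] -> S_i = Random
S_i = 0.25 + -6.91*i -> [0.25, -6.66, -13.57, -20.48, -27.39]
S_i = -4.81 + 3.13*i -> [-4.81, -1.68, 1.45, 4.58, 7.71]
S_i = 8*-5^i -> [8, -40, 200, -1000, 5000]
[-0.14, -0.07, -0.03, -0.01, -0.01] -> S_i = -0.14*0.47^i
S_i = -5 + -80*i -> [-5, -85, -165, -245, -325]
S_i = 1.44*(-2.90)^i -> [1.44, -4.18, 12.11, -35.12, 101.85]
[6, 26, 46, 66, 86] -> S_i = 6 + 20*i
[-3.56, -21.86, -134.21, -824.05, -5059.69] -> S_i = -3.56*6.14^i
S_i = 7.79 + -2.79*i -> [7.79, 5.0, 2.21, -0.58, -3.37]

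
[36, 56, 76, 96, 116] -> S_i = 36 + 20*i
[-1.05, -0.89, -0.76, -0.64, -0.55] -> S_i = -1.05*0.85^i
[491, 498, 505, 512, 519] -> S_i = 491 + 7*i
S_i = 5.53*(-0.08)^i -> [5.53, -0.44, 0.04, -0.0, 0.0]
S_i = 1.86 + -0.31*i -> [1.86, 1.55, 1.24, 0.93, 0.62]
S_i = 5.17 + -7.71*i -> [5.17, -2.54, -10.25, -17.96, -25.67]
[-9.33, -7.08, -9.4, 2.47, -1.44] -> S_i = Random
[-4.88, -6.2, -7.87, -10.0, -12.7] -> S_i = -4.88*1.27^i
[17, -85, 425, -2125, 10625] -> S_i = 17*-5^i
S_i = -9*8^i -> [-9, -72, -576, -4608, -36864]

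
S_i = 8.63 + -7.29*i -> [8.63, 1.34, -5.95, -13.24, -20.53]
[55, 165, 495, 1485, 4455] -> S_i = 55*3^i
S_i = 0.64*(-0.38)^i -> [0.64, -0.24, 0.09, -0.04, 0.01]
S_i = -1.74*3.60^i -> [-1.74, -6.26, -22.55, -81.18, -292.25]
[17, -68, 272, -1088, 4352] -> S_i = 17*-4^i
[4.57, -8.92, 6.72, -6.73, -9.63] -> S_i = Random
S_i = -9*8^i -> [-9, -72, -576, -4608, -36864]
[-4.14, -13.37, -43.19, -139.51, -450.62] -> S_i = -4.14*3.23^i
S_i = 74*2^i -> [74, 148, 296, 592, 1184]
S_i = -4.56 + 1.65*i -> [-4.56, -2.91, -1.26, 0.39, 2.04]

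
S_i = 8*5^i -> [8, 40, 200, 1000, 5000]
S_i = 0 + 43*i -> [0, 43, 86, 129, 172]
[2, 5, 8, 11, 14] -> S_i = 2 + 3*i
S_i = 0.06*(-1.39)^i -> [0.06, -0.08, 0.12, -0.16, 0.22]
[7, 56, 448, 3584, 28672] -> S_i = 7*8^i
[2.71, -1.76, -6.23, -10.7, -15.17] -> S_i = 2.71 + -4.47*i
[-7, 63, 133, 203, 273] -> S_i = -7 + 70*i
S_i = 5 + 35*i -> [5, 40, 75, 110, 145]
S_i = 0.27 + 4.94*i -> [0.27, 5.21, 10.15, 15.09, 20.03]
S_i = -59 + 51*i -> [-59, -8, 43, 94, 145]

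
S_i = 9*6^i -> [9, 54, 324, 1944, 11664]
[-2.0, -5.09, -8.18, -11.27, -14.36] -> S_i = -2.00 + -3.09*i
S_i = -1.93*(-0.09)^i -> [-1.93, 0.17, -0.02, 0.0, -0.0]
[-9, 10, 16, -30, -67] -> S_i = Random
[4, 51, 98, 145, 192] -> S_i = 4 + 47*i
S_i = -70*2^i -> [-70, -140, -280, -560, -1120]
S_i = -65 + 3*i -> [-65, -62, -59, -56, -53]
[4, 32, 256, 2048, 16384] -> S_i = 4*8^i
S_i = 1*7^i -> [1, 7, 49, 343, 2401]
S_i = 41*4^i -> [41, 164, 656, 2624, 10496]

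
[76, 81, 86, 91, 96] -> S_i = 76 + 5*i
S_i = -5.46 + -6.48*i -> [-5.46, -11.94, -18.42, -24.9, -31.38]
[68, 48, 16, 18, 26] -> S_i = Random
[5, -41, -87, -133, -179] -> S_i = 5 + -46*i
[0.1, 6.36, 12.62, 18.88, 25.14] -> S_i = 0.10 + 6.26*i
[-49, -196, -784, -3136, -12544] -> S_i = -49*4^i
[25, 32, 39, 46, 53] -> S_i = 25 + 7*i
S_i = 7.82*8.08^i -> [7.82, 63.19, 510.54, 4125.16, 33331.3]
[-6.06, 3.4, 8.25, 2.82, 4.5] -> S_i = Random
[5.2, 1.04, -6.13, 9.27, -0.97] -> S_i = Random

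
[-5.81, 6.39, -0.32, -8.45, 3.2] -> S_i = Random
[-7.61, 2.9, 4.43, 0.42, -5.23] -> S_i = Random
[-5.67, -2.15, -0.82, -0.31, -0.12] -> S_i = -5.67*0.38^i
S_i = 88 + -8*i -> [88, 80, 72, 64, 56]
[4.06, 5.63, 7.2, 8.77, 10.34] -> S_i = 4.06 + 1.57*i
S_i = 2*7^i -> [2, 14, 98, 686, 4802]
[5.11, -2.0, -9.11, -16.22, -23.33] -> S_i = 5.11 + -7.11*i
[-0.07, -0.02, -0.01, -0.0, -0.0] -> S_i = -0.07*0.31^i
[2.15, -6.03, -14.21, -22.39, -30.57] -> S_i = 2.15 + -8.18*i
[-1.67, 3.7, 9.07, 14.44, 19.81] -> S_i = -1.67 + 5.37*i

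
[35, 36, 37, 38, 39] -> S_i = 35 + 1*i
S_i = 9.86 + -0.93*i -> [9.86, 8.93, 8.0, 7.07, 6.14]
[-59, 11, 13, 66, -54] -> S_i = Random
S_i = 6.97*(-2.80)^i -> [6.97, -19.52, 54.64, -153.01, 428.42]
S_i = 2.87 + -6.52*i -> [2.87, -3.65, -10.17, -16.69, -23.21]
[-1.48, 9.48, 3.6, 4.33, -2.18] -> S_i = Random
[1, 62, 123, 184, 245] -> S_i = 1 + 61*i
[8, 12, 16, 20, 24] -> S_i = 8 + 4*i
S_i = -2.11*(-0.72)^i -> [-2.11, 1.52, -1.09, 0.79, -0.57]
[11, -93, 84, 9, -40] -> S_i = Random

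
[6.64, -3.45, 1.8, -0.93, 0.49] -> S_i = 6.64*(-0.52)^i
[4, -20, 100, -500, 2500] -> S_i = 4*-5^i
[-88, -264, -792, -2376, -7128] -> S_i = -88*3^i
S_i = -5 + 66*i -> [-5, 61, 127, 193, 259]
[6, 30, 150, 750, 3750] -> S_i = 6*5^i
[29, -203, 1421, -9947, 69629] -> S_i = 29*-7^i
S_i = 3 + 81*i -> [3, 84, 165, 246, 327]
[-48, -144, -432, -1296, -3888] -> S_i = -48*3^i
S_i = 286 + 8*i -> [286, 294, 302, 310, 318]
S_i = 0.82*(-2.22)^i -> [0.82, -1.82, 4.04, -8.97, 19.92]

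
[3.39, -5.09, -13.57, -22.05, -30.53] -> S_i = 3.39 + -8.48*i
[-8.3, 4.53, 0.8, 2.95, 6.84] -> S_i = Random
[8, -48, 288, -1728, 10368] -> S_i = 8*-6^i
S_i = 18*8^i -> [18, 144, 1152, 9216, 73728]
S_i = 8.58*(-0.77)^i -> [8.58, -6.61, 5.09, -3.92, 3.02]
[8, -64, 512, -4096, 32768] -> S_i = 8*-8^i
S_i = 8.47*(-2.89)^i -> [8.47, -24.48, 70.74, -204.45, 590.85]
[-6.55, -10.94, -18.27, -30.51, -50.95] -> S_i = -6.55*1.67^i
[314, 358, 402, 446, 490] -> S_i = 314 + 44*i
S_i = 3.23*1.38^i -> [3.23, 4.46, 6.15, 8.49, 11.71]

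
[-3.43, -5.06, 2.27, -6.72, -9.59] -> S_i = Random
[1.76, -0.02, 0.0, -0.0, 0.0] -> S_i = 1.76*(-0.01)^i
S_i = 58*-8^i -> [58, -464, 3712, -29696, 237568]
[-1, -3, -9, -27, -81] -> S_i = -1*3^i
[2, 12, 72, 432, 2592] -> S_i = 2*6^i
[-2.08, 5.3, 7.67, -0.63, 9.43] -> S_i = Random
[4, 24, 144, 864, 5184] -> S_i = 4*6^i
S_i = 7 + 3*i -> [7, 10, 13, 16, 19]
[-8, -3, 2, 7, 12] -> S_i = -8 + 5*i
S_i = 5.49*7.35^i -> [5.49, 40.35, 296.58, 2179.89, 16022.18]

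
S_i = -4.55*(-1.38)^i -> [-4.55, 6.28, -8.67, 11.96, -16.5]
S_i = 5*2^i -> [5, 10, 20, 40, 80]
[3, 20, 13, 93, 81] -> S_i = Random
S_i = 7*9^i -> [7, 63, 567, 5103, 45927]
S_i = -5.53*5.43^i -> [-5.53, -30.03, -163.05, -885.37, -4807.56]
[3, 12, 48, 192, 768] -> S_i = 3*4^i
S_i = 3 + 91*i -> [3, 94, 185, 276, 367]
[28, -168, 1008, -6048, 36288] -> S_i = 28*-6^i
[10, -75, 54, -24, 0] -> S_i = Random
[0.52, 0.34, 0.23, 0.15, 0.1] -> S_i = 0.52*0.66^i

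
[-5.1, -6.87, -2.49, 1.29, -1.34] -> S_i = Random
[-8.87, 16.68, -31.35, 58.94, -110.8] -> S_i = -8.87*(-1.88)^i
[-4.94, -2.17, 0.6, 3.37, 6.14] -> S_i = -4.94 + 2.77*i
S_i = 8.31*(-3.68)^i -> [8.31, -30.58, 112.54, -414.14, 1524.03]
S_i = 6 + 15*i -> [6, 21, 36, 51, 66]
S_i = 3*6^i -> [3, 18, 108, 648, 3888]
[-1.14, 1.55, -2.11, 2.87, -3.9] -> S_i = -1.14*(-1.36)^i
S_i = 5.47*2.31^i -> [5.47, 12.64, 29.19, 67.43, 155.75]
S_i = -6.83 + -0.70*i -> [-6.83, -7.53, -8.23, -8.93, -9.63]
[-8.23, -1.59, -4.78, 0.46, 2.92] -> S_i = Random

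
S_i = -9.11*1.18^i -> [-9.11, -10.75, -12.68, -14.97, -17.66]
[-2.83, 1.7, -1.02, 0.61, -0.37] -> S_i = -2.83*(-0.60)^i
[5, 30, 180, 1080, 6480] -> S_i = 5*6^i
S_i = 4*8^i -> [4, 32, 256, 2048, 16384]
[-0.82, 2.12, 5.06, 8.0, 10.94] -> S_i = -0.82 + 2.94*i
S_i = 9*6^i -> [9, 54, 324, 1944, 11664]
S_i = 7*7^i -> [7, 49, 343, 2401, 16807]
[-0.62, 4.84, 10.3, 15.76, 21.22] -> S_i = -0.62 + 5.46*i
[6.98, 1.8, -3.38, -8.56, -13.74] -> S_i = 6.98 + -5.18*i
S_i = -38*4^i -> [-38, -152, -608, -2432, -9728]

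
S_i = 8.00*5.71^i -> [8.0, 45.68, 260.83, 1489.36, 8504.22]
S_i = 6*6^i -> [6, 36, 216, 1296, 7776]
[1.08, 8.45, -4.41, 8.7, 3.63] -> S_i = Random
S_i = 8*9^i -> [8, 72, 648, 5832, 52488]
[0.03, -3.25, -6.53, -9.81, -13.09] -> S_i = 0.03 + -3.28*i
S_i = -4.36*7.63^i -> [-4.36, -33.27, -253.83, -1936.69, -14776.94]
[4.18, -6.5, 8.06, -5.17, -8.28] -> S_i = Random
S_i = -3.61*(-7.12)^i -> [-3.61, 25.7, -183.01, 1303.01, -9277.42]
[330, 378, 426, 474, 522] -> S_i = 330 + 48*i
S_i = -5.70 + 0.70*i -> [-5.7, -5.0, -4.3, -3.6, -2.9]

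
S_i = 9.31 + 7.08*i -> [9.31, 16.39, 23.47, 30.55, 37.63]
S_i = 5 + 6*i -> [5, 11, 17, 23, 29]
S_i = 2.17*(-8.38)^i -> [2.17, -18.18, 152.39, -1277.0, 10701.28]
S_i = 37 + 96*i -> [37, 133, 229, 325, 421]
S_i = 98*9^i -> [98, 882, 7938, 71442, 642978]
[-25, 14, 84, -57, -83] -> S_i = Random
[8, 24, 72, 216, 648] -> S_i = 8*3^i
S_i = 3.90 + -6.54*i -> [3.9, -2.64, -9.18, -15.72, -22.26]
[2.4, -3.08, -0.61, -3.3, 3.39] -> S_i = Random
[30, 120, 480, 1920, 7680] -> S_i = 30*4^i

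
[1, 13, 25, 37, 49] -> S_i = 1 + 12*i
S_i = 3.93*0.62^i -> [3.93, 2.44, 1.51, 0.94, 0.58]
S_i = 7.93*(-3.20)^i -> [7.93, -25.38, 81.2, -259.85, 831.52]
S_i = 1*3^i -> [1, 3, 9, 27, 81]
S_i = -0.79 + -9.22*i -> [-0.79, -10.01, -19.23, -28.45, -37.67]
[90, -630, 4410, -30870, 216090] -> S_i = 90*-7^i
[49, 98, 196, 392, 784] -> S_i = 49*2^i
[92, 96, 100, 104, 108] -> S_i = 92 + 4*i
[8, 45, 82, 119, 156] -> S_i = 8 + 37*i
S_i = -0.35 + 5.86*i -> [-0.35, 5.51, 11.37, 17.23, 23.09]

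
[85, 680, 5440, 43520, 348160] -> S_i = 85*8^i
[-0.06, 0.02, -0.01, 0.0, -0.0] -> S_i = -0.06*(-0.40)^i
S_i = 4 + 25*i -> [4, 29, 54, 79, 104]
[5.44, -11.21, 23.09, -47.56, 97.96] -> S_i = 5.44*(-2.06)^i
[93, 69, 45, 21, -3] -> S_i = 93 + -24*i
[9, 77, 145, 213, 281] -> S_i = 9 + 68*i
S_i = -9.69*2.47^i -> [-9.69, -23.93, -59.12, -146.02, -360.67]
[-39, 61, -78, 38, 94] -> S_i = Random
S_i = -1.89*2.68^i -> [-1.89, -5.07, -13.57, -36.38, -97.5]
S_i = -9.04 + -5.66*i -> [-9.04, -14.7, -20.36, -26.02, -31.68]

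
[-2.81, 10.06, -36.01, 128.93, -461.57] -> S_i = -2.81*(-3.58)^i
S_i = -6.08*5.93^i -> [-6.08, -36.05, -213.8, -1267.85, -7518.35]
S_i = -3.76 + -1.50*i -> [-3.76, -5.26, -6.76, -8.26, -9.76]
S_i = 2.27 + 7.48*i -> [2.27, 9.75, 17.23, 24.71, 32.19]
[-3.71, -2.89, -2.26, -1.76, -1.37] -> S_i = -3.71*0.78^i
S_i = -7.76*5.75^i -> [-7.76, -44.62, -256.56, -1475.25, -8482.68]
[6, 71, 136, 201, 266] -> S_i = 6 + 65*i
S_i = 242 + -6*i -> [242, 236, 230, 224, 218]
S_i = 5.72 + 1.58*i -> [5.72, 7.3, 8.88, 10.46, 12.04]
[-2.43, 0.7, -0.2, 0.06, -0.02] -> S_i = -2.43*(-0.29)^i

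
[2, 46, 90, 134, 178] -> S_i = 2 + 44*i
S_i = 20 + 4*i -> [20, 24, 28, 32, 36]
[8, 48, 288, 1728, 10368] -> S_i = 8*6^i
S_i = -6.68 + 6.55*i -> [-6.68, -0.13, 6.42, 12.97, 19.52]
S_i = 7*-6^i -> [7, -42, 252, -1512, 9072]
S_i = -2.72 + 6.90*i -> [-2.72, 4.18, 11.08, 17.98, 24.88]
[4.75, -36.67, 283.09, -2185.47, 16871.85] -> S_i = 4.75*(-7.72)^i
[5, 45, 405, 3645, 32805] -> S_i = 5*9^i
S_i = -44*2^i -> [-44, -88, -176, -352, -704]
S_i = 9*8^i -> [9, 72, 576, 4608, 36864]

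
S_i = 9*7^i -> [9, 63, 441, 3087, 21609]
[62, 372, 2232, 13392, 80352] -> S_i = 62*6^i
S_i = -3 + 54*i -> [-3, 51, 105, 159, 213]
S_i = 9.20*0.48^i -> [9.2, 4.42, 2.12, 1.02, 0.49]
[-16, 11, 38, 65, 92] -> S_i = -16 + 27*i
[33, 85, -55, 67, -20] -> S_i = Random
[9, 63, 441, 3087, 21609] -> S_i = 9*7^i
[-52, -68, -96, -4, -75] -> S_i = Random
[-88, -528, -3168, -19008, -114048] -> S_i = -88*6^i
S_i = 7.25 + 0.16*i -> [7.25, 7.41, 7.57, 7.73, 7.89]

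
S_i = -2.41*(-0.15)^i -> [-2.41, 0.36, -0.05, 0.01, -0.0]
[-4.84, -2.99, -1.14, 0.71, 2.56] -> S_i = -4.84 + 1.85*i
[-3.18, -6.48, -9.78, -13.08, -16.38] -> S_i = -3.18 + -3.30*i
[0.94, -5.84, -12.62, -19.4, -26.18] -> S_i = 0.94 + -6.78*i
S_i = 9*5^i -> [9, 45, 225, 1125, 5625]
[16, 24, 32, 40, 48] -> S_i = 16 + 8*i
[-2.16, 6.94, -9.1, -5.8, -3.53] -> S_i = Random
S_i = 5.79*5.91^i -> [5.79, 34.22, 202.23, 1195.2, 7063.64]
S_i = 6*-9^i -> [6, -54, 486, -4374, 39366]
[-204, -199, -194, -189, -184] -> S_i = -204 + 5*i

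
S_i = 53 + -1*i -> [53, 52, 51, 50, 49]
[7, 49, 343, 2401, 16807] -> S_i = 7*7^i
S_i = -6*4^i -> [-6, -24, -96, -384, -1536]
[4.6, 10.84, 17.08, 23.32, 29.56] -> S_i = 4.60 + 6.24*i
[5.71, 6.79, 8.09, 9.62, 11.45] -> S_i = 5.71*1.19^i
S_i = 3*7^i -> [3, 21, 147, 1029, 7203]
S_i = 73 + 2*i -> [73, 75, 77, 79, 81]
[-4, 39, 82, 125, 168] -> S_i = -4 + 43*i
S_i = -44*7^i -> [-44, -308, -2156, -15092, -105644]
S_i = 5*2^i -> [5, 10, 20, 40, 80]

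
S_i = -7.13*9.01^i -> [-7.13, -64.24, -578.81, -5215.12, -46988.19]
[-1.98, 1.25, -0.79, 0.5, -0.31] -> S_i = -1.98*(-0.63)^i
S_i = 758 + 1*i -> [758, 759, 760, 761, 762]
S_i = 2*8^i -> [2, 16, 128, 1024, 8192]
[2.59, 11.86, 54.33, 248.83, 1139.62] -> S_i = 2.59*4.58^i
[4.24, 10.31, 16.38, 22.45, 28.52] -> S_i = 4.24 + 6.07*i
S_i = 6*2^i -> [6, 12, 24, 48, 96]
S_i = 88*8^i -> [88, 704, 5632, 45056, 360448]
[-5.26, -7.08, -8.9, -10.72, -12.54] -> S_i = -5.26 + -1.82*i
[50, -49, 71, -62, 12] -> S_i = Random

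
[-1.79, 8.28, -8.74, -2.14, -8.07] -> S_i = Random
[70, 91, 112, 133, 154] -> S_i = 70 + 21*i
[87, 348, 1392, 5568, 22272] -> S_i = 87*4^i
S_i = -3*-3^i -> [-3, 9, -27, 81, -243]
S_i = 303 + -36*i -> [303, 267, 231, 195, 159]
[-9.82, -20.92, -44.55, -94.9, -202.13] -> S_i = -9.82*2.13^i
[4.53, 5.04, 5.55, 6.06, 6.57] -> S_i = 4.53 + 0.51*i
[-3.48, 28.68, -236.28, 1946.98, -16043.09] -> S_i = -3.48*(-8.24)^i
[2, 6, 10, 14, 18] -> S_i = 2 + 4*i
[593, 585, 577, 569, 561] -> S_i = 593 + -8*i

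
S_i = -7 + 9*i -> [-7, 2, 11, 20, 29]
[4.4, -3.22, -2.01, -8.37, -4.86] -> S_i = Random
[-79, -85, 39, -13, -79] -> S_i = Random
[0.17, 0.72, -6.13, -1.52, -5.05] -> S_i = Random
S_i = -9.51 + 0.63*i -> [-9.51, -8.88, -8.25, -7.62, -6.99]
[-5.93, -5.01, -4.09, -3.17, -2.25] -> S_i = -5.93 + 0.92*i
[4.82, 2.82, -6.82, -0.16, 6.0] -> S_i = Random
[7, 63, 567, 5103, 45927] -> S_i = 7*9^i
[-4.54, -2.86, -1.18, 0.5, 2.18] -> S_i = -4.54 + 1.68*i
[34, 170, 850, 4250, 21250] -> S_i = 34*5^i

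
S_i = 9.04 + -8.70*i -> [9.04, 0.34, -8.36, -17.06, -25.76]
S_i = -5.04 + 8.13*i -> [-5.04, 3.09, 11.22, 19.35, 27.48]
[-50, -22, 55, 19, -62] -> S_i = Random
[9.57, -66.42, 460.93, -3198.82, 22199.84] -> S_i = 9.57*(-6.94)^i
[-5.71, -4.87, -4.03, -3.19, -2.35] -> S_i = -5.71 + 0.84*i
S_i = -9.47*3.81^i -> [-9.47, -36.08, -137.47, -523.75, -1995.49]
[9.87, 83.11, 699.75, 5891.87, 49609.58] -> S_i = 9.87*8.42^i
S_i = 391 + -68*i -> [391, 323, 255, 187, 119]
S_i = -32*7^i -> [-32, -224, -1568, -10976, -76832]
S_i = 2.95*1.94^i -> [2.95, 5.72, 11.1, 21.54, 41.79]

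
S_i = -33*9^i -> [-33, -297, -2673, -24057, -216513]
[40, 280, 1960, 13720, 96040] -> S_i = 40*7^i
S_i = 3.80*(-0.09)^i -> [3.8, -0.34, 0.03, -0.0, 0.0]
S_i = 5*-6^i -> [5, -30, 180, -1080, 6480]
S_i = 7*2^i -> [7, 14, 28, 56, 112]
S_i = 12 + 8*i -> [12, 20, 28, 36, 44]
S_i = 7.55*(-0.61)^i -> [7.55, -4.61, 2.81, -1.71, 1.05]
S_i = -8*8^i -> [-8, -64, -512, -4096, -32768]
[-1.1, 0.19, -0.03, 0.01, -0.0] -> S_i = -1.10*(-0.17)^i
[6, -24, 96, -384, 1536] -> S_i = 6*-4^i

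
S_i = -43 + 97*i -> [-43, 54, 151, 248, 345]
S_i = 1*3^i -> [1, 3, 9, 27, 81]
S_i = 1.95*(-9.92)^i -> [1.95, -19.34, 191.89, -1903.57, 18883.45]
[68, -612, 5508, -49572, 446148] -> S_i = 68*-9^i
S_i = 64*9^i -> [64, 576, 5184, 46656, 419904]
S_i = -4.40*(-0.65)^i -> [-4.4, 2.86, -1.86, 1.21, -0.79]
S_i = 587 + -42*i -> [587, 545, 503, 461, 419]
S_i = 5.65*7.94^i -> [5.65, 44.86, 356.2, 2828.2, 22455.9]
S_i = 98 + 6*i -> [98, 104, 110, 116, 122]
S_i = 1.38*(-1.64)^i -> [1.38, -2.26, 3.71, -6.09, 9.98]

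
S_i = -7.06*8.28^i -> [-7.06, -58.46, -484.02, -4007.7, -33183.79]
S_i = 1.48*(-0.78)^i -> [1.48, -1.15, 0.9, -0.7, 0.55]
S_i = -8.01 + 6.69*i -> [-8.01, -1.32, 5.37, 12.06, 18.75]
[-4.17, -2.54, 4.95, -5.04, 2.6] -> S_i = Random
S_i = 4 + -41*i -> [4, -37, -78, -119, -160]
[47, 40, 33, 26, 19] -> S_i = 47 + -7*i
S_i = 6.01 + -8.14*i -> [6.01, -2.13, -10.27, -18.41, -26.55]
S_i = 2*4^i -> [2, 8, 32, 128, 512]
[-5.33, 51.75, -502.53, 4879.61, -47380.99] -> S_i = -5.33*(-9.71)^i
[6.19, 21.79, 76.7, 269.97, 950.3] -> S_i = 6.19*3.52^i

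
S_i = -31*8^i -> [-31, -248, -1984, -15872, -126976]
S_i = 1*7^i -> [1, 7, 49, 343, 2401]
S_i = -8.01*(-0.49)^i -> [-8.01, 3.92, -1.92, 0.94, -0.46]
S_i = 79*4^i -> [79, 316, 1264, 5056, 20224]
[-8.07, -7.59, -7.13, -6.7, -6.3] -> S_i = -8.07*0.94^i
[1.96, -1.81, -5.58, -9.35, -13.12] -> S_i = 1.96 + -3.77*i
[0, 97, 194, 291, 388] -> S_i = 0 + 97*i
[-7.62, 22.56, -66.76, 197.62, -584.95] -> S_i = -7.62*(-2.96)^i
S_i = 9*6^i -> [9, 54, 324, 1944, 11664]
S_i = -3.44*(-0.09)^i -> [-3.44, 0.31, -0.03, 0.0, -0.0]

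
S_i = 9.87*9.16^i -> [9.87, 90.41, 828.15, 7585.84, 69486.28]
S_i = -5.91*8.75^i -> [-5.91, -51.71, -452.48, -3959.24, -34643.33]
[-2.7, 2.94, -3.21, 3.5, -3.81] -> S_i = -2.70*(-1.09)^i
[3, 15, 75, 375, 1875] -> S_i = 3*5^i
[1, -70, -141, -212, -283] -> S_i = 1 + -71*i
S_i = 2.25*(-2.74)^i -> [2.25, -6.17, 16.89, -46.28, 126.82]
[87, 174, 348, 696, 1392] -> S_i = 87*2^i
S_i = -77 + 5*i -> [-77, -72, -67, -62, -57]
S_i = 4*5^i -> [4, 20, 100, 500, 2500]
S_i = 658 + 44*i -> [658, 702, 746, 790, 834]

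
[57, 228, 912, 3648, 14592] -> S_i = 57*4^i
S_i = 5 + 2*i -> [5, 7, 9, 11, 13]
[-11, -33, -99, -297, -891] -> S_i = -11*3^i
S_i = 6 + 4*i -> [6, 10, 14, 18, 22]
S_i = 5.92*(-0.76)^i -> [5.92, -4.5, 3.42, -2.6, 1.98]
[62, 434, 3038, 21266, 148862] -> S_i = 62*7^i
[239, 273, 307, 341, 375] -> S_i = 239 + 34*i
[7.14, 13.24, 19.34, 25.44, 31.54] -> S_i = 7.14 + 6.10*i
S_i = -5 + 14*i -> [-5, 9, 23, 37, 51]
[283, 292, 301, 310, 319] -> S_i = 283 + 9*i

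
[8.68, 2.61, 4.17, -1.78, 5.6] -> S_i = Random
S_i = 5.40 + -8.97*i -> [5.4, -3.57, -12.54, -21.51, -30.48]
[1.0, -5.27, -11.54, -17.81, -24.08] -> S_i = 1.00 + -6.27*i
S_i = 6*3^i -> [6, 18, 54, 162, 486]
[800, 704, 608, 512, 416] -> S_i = 800 + -96*i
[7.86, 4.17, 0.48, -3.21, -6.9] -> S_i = 7.86 + -3.69*i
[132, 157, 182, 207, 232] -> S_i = 132 + 25*i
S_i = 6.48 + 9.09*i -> [6.48, 15.57, 24.66, 33.75, 42.84]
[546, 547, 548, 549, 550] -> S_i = 546 + 1*i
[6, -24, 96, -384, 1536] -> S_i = 6*-4^i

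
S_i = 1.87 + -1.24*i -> [1.87, 0.63, -0.61, -1.85, -3.09]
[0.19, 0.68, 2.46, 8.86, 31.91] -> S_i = 0.19*3.60^i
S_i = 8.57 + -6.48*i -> [8.57, 2.09, -4.39, -10.87, -17.35]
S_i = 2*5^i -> [2, 10, 50, 250, 1250]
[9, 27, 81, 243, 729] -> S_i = 9*3^i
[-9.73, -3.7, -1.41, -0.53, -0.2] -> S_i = -9.73*0.38^i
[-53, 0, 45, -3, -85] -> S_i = Random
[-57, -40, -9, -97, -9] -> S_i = Random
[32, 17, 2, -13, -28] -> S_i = 32 + -15*i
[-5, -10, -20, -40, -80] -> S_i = -5*2^i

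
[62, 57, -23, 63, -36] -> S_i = Random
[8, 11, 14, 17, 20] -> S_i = 8 + 3*i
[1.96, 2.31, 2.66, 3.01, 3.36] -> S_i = 1.96 + 0.35*i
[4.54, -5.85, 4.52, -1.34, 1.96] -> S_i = Random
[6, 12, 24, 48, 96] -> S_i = 6*2^i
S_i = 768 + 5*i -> [768, 773, 778, 783, 788]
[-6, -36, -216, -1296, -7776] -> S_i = -6*6^i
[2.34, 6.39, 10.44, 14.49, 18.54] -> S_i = 2.34 + 4.05*i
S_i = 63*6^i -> [63, 378, 2268, 13608, 81648]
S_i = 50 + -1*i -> [50, 49, 48, 47, 46]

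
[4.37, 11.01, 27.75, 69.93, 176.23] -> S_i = 4.37*2.52^i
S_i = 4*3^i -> [4, 12, 36, 108, 324]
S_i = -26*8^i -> [-26, -208, -1664, -13312, -106496]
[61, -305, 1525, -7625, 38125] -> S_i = 61*-5^i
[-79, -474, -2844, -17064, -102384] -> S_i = -79*6^i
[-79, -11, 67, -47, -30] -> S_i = Random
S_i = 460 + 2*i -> [460, 462, 464, 466, 468]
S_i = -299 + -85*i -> [-299, -384, -469, -554, -639]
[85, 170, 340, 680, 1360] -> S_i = 85*2^i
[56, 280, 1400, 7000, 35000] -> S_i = 56*5^i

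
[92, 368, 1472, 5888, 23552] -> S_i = 92*4^i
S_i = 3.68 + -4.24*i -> [3.68, -0.56, -4.8, -9.04, -13.28]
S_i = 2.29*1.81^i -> [2.29, 4.14, 7.5, 13.58, 24.58]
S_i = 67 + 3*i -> [67, 70, 73, 76, 79]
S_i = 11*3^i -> [11, 33, 99, 297, 891]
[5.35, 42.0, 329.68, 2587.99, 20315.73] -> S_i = 5.35*7.85^i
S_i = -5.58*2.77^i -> [-5.58, -15.46, -42.81, -118.6, -328.51]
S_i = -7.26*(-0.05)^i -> [-7.26, 0.36, -0.02, 0.0, -0.0]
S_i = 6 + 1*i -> [6, 7, 8, 9, 10]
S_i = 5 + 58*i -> [5, 63, 121, 179, 237]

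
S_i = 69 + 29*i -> [69, 98, 127, 156, 185]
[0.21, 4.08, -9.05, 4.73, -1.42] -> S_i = Random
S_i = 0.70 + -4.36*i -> [0.7, -3.66, -8.02, -12.38, -16.74]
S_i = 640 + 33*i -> [640, 673, 706, 739, 772]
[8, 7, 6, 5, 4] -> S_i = 8 + -1*i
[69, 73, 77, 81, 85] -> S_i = 69 + 4*i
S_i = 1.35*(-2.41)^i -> [1.35, -3.25, 7.84, -18.9, 45.54]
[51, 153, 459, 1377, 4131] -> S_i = 51*3^i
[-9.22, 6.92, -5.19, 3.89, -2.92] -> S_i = -9.22*(-0.75)^i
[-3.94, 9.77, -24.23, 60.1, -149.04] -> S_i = -3.94*(-2.48)^i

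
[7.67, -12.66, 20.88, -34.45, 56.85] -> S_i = 7.67*(-1.65)^i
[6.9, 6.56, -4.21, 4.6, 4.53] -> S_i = Random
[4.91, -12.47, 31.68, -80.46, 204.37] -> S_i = 4.91*(-2.54)^i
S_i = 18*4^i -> [18, 72, 288, 1152, 4608]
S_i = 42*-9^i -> [42, -378, 3402, -30618, 275562]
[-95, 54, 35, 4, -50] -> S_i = Random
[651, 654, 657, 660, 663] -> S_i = 651 + 3*i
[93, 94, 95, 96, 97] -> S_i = 93 + 1*i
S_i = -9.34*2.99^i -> [-9.34, -27.93, -83.5, -249.67, -746.5]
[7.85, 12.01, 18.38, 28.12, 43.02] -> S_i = 7.85*1.53^i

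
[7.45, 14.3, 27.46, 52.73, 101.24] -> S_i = 7.45*1.92^i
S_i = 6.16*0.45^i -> [6.16, 2.77, 1.25, 0.56, 0.25]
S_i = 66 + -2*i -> [66, 64, 62, 60, 58]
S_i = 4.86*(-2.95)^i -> [4.86, -14.34, 42.29, -124.77, 368.06]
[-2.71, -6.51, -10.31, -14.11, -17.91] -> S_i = -2.71 + -3.80*i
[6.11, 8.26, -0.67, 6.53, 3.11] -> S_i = Random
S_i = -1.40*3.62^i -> [-1.4, -5.07, -18.35, -66.41, -240.42]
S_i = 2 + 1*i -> [2, 3, 4, 5, 6]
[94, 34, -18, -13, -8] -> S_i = Random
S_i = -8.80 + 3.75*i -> [-8.8, -5.05, -1.3, 2.45, 6.2]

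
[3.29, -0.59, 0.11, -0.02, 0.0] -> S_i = 3.29*(-0.18)^i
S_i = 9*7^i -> [9, 63, 441, 3087, 21609]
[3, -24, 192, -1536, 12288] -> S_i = 3*-8^i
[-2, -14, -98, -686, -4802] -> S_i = -2*7^i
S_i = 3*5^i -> [3, 15, 75, 375, 1875]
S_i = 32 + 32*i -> [32, 64, 96, 128, 160]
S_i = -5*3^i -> [-5, -15, -45, -135, -405]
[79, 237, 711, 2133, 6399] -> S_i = 79*3^i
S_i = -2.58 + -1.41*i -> [-2.58, -3.99, -5.4, -6.81, -8.22]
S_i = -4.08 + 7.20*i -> [-4.08, 3.12, 10.32, 17.52, 24.72]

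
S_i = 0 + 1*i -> [0, 1, 2, 3, 4]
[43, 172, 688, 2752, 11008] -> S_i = 43*4^i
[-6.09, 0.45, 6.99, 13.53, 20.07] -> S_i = -6.09 + 6.54*i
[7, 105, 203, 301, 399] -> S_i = 7 + 98*i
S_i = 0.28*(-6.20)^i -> [0.28, -1.74, 10.76, -66.73, 413.74]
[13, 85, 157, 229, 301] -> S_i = 13 + 72*i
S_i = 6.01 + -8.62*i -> [6.01, -2.61, -11.23, -19.85, -28.47]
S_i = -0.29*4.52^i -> [-0.29, -1.31, -5.92, -26.78, -121.05]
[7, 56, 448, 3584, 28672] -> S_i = 7*8^i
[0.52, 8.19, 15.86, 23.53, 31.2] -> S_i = 0.52 + 7.67*i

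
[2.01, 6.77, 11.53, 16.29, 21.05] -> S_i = 2.01 + 4.76*i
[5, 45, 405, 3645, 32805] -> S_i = 5*9^i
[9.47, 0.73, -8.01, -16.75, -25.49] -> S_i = 9.47 + -8.74*i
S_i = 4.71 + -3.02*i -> [4.71, 1.69, -1.33, -4.35, -7.37]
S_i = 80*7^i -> [80, 560, 3920, 27440, 192080]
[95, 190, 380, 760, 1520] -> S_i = 95*2^i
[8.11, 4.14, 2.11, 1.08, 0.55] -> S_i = 8.11*0.51^i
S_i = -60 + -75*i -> [-60, -135, -210, -285, -360]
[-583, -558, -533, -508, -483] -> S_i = -583 + 25*i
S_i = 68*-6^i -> [68, -408, 2448, -14688, 88128]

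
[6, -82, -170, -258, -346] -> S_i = 6 + -88*i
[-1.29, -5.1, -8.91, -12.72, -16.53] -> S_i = -1.29 + -3.81*i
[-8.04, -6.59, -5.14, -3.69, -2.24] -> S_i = -8.04 + 1.45*i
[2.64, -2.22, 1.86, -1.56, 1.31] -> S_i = 2.64*(-0.84)^i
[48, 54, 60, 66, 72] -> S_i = 48 + 6*i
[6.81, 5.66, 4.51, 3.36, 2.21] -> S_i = 6.81 + -1.15*i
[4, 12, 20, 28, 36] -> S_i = 4 + 8*i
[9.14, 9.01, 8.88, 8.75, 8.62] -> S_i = 9.14 + -0.13*i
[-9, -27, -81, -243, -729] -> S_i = -9*3^i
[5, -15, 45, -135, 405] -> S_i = 5*-3^i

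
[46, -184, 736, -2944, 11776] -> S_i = 46*-4^i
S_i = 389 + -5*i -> [389, 384, 379, 374, 369]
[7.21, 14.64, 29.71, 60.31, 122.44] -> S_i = 7.21*2.03^i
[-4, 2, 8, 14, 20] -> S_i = -4 + 6*i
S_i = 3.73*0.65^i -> [3.73, 2.42, 1.58, 1.02, 0.67]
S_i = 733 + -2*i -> [733, 731, 729, 727, 725]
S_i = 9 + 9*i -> [9, 18, 27, 36, 45]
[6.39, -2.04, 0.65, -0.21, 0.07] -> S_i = 6.39*(-0.32)^i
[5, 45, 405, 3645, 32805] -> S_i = 5*9^i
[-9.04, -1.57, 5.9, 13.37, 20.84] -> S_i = -9.04 + 7.47*i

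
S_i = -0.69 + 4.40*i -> [-0.69, 3.71, 8.11, 12.51, 16.91]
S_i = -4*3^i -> [-4, -12, -36, -108, -324]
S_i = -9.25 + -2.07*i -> [-9.25, -11.32, -13.39, -15.46, -17.53]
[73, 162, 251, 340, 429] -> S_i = 73 + 89*i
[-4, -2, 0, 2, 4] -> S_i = -4 + 2*i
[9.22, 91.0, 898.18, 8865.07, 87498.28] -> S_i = 9.22*9.87^i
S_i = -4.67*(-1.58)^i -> [-4.67, 7.38, -11.66, 18.42, -29.1]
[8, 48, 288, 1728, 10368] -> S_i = 8*6^i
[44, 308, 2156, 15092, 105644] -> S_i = 44*7^i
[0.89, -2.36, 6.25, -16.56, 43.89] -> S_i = 0.89*(-2.65)^i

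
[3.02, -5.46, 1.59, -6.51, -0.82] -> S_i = Random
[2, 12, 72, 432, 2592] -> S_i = 2*6^i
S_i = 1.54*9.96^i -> [1.54, 15.34, 152.77, 1521.59, 15155.07]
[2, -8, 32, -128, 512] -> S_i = 2*-4^i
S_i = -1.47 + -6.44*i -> [-1.47, -7.91, -14.35, -20.79, -27.23]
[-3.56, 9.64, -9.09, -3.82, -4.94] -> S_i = Random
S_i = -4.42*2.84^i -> [-4.42, -12.55, -35.65, -101.25, -287.54]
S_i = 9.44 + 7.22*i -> [9.44, 16.66, 23.88, 31.1, 38.32]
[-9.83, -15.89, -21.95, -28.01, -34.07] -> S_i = -9.83 + -6.06*i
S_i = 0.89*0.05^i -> [0.89, 0.04, 0.0, 0.0, 0.0]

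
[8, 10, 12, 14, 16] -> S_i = 8 + 2*i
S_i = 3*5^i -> [3, 15, 75, 375, 1875]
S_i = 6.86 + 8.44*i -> [6.86, 15.3, 23.74, 32.18, 40.62]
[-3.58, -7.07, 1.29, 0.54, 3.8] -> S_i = Random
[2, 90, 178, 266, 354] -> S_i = 2 + 88*i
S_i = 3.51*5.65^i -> [3.51, 19.83, 112.05, 633.07, 3576.85]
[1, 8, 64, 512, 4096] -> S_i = 1*8^i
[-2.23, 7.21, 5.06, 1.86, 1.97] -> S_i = Random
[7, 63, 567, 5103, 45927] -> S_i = 7*9^i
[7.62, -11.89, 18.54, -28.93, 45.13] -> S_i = 7.62*(-1.56)^i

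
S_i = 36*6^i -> [36, 216, 1296, 7776, 46656]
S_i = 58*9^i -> [58, 522, 4698, 42282, 380538]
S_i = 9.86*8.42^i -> [9.86, 83.02, 699.04, 5885.9, 49559.31]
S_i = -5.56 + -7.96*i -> [-5.56, -13.52, -21.48, -29.44, -37.4]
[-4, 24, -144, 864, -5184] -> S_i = -4*-6^i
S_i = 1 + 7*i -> [1, 8, 15, 22, 29]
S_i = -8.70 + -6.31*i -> [-8.7, -15.01, -21.32, -27.63, -33.94]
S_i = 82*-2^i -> [82, -164, 328, -656, 1312]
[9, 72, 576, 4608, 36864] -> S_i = 9*8^i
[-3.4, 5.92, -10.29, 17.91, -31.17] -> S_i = -3.40*(-1.74)^i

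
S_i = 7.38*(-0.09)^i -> [7.38, -0.66, 0.06, -0.01, 0.0]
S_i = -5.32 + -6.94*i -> [-5.32, -12.26, -19.2, -26.14, -33.08]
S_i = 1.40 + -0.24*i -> [1.4, 1.16, 0.92, 0.68, 0.44]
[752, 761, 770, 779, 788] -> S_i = 752 + 9*i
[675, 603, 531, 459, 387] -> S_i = 675 + -72*i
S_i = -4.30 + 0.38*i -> [-4.3, -3.92, -3.54, -3.16, -2.78]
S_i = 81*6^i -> [81, 486, 2916, 17496, 104976]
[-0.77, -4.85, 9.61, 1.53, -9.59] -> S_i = Random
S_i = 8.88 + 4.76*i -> [8.88, 13.64, 18.4, 23.16, 27.92]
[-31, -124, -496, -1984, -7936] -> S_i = -31*4^i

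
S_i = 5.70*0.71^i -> [5.7, 4.05, 2.87, 2.04, 1.45]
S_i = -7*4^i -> [-7, -28, -112, -448, -1792]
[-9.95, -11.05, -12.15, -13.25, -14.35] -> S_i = -9.95 + -1.10*i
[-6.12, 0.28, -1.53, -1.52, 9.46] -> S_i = Random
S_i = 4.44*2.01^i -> [4.44, 8.92, 17.94, 36.06, 72.47]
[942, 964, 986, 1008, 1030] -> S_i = 942 + 22*i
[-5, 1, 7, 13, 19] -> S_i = -5 + 6*i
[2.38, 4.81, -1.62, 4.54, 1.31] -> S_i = Random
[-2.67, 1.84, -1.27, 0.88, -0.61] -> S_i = -2.67*(-0.69)^i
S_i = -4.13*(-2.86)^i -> [-4.13, 11.81, -33.78, 96.62, -276.32]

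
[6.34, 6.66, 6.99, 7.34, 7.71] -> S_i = 6.34*1.05^i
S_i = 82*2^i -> [82, 164, 328, 656, 1312]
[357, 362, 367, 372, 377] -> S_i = 357 + 5*i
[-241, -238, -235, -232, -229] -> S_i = -241 + 3*i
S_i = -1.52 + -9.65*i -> [-1.52, -11.17, -20.82, -30.47, -40.12]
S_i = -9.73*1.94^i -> [-9.73, -18.88, -36.62, -71.04, -137.82]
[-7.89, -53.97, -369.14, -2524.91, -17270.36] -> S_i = -7.89*6.84^i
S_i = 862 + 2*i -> [862, 864, 866, 868, 870]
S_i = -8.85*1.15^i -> [-8.85, -10.18, -11.7, -13.46, -15.48]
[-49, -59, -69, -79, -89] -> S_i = -49 + -10*i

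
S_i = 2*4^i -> [2, 8, 32, 128, 512]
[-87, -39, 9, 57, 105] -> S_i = -87 + 48*i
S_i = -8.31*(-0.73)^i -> [-8.31, 6.07, -4.43, 3.23, -2.36]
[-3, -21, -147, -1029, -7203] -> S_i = -3*7^i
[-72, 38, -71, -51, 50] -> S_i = Random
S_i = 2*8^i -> [2, 16, 128, 1024, 8192]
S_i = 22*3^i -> [22, 66, 198, 594, 1782]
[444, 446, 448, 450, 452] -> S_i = 444 + 2*i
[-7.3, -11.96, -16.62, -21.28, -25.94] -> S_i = -7.30 + -4.66*i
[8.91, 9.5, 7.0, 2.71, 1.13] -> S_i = Random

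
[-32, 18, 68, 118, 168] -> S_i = -32 + 50*i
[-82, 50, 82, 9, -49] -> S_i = Random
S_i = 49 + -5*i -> [49, 44, 39, 34, 29]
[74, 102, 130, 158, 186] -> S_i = 74 + 28*i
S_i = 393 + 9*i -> [393, 402, 411, 420, 429]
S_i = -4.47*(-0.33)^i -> [-4.47, 1.48, -0.49, 0.16, -0.05]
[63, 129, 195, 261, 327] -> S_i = 63 + 66*i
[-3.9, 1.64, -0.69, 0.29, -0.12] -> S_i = -3.90*(-0.42)^i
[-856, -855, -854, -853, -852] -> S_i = -856 + 1*i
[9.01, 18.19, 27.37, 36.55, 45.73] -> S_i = 9.01 + 9.18*i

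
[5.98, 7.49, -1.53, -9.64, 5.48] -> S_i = Random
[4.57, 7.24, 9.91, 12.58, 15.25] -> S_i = 4.57 + 2.67*i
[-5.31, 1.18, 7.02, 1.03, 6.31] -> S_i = Random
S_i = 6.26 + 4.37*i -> [6.26, 10.63, 15.0, 19.37, 23.74]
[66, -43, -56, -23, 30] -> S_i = Random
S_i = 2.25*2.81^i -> [2.25, 6.32, 17.77, 49.92, 140.28]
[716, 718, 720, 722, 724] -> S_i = 716 + 2*i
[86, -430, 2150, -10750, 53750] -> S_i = 86*-5^i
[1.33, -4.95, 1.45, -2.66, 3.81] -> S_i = Random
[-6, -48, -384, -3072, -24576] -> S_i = -6*8^i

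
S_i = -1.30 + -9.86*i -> [-1.3, -11.16, -21.02, -30.88, -40.74]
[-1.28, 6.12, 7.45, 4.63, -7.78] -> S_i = Random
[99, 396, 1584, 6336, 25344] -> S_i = 99*4^i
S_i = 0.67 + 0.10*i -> [0.67, 0.77, 0.87, 0.97, 1.07]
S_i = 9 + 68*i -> [9, 77, 145, 213, 281]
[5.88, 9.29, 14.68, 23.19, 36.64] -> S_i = 5.88*1.58^i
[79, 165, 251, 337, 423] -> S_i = 79 + 86*i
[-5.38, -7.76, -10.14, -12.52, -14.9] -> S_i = -5.38 + -2.38*i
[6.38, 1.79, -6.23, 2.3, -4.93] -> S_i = Random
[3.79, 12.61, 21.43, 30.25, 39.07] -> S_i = 3.79 + 8.82*i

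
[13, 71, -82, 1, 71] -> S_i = Random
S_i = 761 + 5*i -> [761, 766, 771, 776, 781]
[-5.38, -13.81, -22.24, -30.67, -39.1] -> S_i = -5.38 + -8.43*i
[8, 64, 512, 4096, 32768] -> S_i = 8*8^i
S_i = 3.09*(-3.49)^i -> [3.09, -10.78, 37.64, -131.35, 458.42]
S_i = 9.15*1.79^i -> [9.15, 16.38, 29.32, 52.48, 93.94]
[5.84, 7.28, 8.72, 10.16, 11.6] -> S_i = 5.84 + 1.44*i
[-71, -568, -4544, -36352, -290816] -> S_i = -71*8^i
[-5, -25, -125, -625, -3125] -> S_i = -5*5^i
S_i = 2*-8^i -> [2, -16, 128, -1024, 8192]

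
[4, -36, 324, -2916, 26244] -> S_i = 4*-9^i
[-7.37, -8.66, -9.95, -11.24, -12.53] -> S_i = -7.37 + -1.29*i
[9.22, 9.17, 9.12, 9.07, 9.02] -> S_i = 9.22 + -0.05*i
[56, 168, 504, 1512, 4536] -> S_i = 56*3^i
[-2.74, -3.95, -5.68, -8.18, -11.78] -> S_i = -2.74*1.44^i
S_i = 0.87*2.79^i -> [0.87, 2.43, 6.77, 18.89, 52.72]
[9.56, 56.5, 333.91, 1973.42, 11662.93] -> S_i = 9.56*5.91^i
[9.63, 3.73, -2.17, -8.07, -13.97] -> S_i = 9.63 + -5.90*i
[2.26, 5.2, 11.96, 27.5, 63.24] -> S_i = 2.26*2.30^i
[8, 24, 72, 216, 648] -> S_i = 8*3^i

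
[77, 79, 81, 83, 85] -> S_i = 77 + 2*i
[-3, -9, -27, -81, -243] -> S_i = -3*3^i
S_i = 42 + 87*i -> [42, 129, 216, 303, 390]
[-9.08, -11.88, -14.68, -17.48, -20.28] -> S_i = -9.08 + -2.80*i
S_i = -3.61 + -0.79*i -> [-3.61, -4.4, -5.19, -5.98, -6.77]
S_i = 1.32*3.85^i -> [1.32, 5.08, 19.57, 75.33, 290.01]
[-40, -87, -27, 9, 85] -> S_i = Random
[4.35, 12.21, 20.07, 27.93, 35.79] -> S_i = 4.35 + 7.86*i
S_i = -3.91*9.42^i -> [-3.91, -36.83, -346.96, -3268.36, -30787.92]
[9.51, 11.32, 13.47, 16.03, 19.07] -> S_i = 9.51*1.19^i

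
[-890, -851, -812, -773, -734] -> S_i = -890 + 39*i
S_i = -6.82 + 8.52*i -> [-6.82, 1.7, 10.22, 18.74, 27.26]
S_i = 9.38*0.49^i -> [9.38, 4.6, 2.25, 1.1, 0.54]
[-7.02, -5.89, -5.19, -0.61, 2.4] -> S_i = Random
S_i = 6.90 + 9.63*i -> [6.9, 16.53, 26.16, 35.79, 45.42]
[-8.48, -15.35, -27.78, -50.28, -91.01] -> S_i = -8.48*1.81^i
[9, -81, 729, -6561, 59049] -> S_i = 9*-9^i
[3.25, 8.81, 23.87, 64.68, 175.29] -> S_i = 3.25*2.71^i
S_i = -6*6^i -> [-6, -36, -216, -1296, -7776]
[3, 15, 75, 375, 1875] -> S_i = 3*5^i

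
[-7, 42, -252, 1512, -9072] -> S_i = -7*-6^i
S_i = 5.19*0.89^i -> [5.19, 4.62, 4.11, 3.66, 3.26]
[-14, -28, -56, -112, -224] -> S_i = -14*2^i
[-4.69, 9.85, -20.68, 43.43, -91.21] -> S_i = -4.69*(-2.10)^i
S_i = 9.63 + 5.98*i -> [9.63, 15.61, 21.59, 27.57, 33.55]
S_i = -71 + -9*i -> [-71, -80, -89, -98, -107]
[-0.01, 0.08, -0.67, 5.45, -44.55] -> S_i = -0.01*(-8.17)^i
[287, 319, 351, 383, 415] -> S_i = 287 + 32*i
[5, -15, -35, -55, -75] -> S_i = 5 + -20*i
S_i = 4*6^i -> [4, 24, 144, 864, 5184]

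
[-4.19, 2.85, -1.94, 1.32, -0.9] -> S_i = -4.19*(-0.68)^i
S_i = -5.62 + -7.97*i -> [-5.62, -13.59, -21.56, -29.53, -37.5]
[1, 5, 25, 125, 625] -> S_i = 1*5^i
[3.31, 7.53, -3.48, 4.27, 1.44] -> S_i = Random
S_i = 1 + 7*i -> [1, 8, 15, 22, 29]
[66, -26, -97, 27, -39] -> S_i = Random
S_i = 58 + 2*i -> [58, 60, 62, 64, 66]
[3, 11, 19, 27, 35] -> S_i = 3 + 8*i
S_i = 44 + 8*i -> [44, 52, 60, 68, 76]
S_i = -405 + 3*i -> [-405, -402, -399, -396, -393]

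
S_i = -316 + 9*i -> [-316, -307, -298, -289, -280]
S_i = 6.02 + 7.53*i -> [6.02, 13.55, 21.08, 28.61, 36.14]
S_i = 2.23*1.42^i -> [2.23, 3.17, 4.5, 6.39, 9.07]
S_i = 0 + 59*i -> [0, 59, 118, 177, 236]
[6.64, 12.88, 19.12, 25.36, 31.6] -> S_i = 6.64 + 6.24*i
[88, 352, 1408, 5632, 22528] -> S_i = 88*4^i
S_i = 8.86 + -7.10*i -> [8.86, 1.76, -5.34, -12.44, -19.54]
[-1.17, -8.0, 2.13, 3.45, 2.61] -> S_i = Random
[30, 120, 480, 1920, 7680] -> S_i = 30*4^i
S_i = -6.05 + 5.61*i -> [-6.05, -0.44, 5.17, 10.78, 16.39]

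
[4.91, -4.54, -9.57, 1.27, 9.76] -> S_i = Random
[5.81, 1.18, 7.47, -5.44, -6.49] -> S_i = Random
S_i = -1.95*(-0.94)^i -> [-1.95, 1.83, -1.72, 1.62, -1.52]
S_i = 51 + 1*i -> [51, 52, 53, 54, 55]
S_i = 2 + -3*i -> [2, -1, -4, -7, -10]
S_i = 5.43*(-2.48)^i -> [5.43, -13.47, 33.4, -82.82, 205.4]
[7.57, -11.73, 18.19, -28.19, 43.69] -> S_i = 7.57*(-1.55)^i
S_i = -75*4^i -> [-75, -300, -1200, -4800, -19200]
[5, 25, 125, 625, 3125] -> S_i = 5*5^i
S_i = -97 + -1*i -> [-97, -98, -99, -100, -101]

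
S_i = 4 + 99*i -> [4, 103, 202, 301, 400]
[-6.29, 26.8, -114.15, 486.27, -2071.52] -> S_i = -6.29*(-4.26)^i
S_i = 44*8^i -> [44, 352, 2816, 22528, 180224]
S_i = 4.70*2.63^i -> [4.7, 12.36, 32.51, 85.5, 224.86]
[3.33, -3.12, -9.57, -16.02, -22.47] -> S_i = 3.33 + -6.45*i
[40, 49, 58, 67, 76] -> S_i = 40 + 9*i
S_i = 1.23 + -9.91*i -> [1.23, -8.68, -18.59, -28.5, -38.41]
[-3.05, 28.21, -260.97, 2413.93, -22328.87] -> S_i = -3.05*(-9.25)^i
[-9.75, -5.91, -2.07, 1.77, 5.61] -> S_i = -9.75 + 3.84*i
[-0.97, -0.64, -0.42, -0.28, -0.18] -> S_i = -0.97*0.66^i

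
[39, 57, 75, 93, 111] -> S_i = 39 + 18*i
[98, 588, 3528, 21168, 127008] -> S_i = 98*6^i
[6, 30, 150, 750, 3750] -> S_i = 6*5^i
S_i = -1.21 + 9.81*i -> [-1.21, 8.6, 18.41, 28.22, 38.03]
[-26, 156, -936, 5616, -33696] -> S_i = -26*-6^i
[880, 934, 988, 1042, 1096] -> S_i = 880 + 54*i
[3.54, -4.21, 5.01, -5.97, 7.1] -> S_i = 3.54*(-1.19)^i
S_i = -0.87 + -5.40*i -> [-0.87, -6.27, -11.67, -17.07, -22.47]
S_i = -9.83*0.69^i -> [-9.83, -6.78, -4.68, -3.23, -2.23]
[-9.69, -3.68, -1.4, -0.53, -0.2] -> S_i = -9.69*0.38^i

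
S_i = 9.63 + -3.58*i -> [9.63, 6.05, 2.47, -1.11, -4.69]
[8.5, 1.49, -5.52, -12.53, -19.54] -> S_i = 8.50 + -7.01*i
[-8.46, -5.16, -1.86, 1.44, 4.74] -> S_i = -8.46 + 3.30*i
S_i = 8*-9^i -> [8, -72, 648, -5832, 52488]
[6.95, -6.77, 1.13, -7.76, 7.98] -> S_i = Random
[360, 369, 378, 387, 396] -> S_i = 360 + 9*i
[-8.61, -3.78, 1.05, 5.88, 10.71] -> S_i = -8.61 + 4.83*i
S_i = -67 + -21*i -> [-67, -88, -109, -130, -151]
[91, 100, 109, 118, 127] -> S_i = 91 + 9*i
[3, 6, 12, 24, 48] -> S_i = 3*2^i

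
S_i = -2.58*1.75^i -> [-2.58, -4.52, -7.9, -13.83, -24.2]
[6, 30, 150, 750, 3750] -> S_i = 6*5^i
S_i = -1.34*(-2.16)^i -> [-1.34, 2.89, -6.25, 13.5, -29.17]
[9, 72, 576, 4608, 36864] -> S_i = 9*8^i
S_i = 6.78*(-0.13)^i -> [6.78, -0.88, 0.11, -0.01, 0.0]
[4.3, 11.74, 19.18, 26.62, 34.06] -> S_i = 4.30 + 7.44*i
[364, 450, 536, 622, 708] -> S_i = 364 + 86*i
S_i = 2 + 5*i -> [2, 7, 12, 17, 22]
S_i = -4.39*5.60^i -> [-4.39, -24.58, -137.67, -770.95, -4317.34]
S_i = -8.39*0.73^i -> [-8.39, -6.12, -4.47, -3.26, -2.38]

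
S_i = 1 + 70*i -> [1, 71, 141, 211, 281]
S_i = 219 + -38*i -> [219, 181, 143, 105, 67]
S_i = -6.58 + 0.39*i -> [-6.58, -6.19, -5.8, -5.41, -5.02]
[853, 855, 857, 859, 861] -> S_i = 853 + 2*i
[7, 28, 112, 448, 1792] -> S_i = 7*4^i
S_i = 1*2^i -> [1, 2, 4, 8, 16]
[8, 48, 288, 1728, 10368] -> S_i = 8*6^i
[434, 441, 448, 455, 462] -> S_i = 434 + 7*i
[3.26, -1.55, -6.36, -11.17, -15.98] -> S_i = 3.26 + -4.81*i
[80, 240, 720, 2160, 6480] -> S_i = 80*3^i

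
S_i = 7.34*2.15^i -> [7.34, 15.78, 33.93, 72.95, 156.84]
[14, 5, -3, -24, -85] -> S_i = Random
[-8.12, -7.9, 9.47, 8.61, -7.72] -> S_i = Random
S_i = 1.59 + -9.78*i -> [1.59, -8.19, -17.97, -27.75, -37.53]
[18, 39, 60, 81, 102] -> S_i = 18 + 21*i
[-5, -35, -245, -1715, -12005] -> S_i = -5*7^i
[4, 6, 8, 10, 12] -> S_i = 4 + 2*i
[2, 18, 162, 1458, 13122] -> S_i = 2*9^i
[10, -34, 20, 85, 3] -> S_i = Random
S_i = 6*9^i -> [6, 54, 486, 4374, 39366]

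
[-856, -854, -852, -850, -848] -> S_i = -856 + 2*i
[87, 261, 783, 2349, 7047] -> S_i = 87*3^i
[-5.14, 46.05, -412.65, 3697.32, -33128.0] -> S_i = -5.14*(-8.96)^i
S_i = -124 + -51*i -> [-124, -175, -226, -277, -328]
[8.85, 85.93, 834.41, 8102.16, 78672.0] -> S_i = 8.85*9.71^i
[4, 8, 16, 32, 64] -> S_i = 4*2^i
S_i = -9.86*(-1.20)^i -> [-9.86, 11.83, -14.2, 17.04, -20.45]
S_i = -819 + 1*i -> [-819, -818, -817, -816, -815]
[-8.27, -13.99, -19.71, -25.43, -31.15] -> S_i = -8.27 + -5.72*i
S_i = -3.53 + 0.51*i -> [-3.53, -3.02, -2.51, -2.0, -1.49]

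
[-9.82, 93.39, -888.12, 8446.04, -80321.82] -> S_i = -9.82*(-9.51)^i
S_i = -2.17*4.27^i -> [-2.17, -9.27, -39.57, -168.94, -721.39]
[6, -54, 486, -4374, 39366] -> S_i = 6*-9^i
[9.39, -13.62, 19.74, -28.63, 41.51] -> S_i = 9.39*(-1.45)^i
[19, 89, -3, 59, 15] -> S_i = Random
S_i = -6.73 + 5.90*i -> [-6.73, -0.83, 5.07, 10.97, 16.87]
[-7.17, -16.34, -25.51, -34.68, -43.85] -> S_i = -7.17 + -9.17*i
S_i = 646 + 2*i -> [646, 648, 650, 652, 654]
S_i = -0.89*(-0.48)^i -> [-0.89, 0.43, -0.21, 0.1, -0.05]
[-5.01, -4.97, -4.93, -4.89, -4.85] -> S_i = -5.01 + 0.04*i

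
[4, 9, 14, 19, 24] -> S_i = 4 + 5*i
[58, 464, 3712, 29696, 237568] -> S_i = 58*8^i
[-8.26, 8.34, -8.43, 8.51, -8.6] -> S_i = -8.26*(-1.01)^i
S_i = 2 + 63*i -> [2, 65, 128, 191, 254]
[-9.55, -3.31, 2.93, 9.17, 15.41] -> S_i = -9.55 + 6.24*i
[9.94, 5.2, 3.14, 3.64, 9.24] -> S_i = Random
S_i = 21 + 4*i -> [21, 25, 29, 33, 37]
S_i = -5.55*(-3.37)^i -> [-5.55, 18.7, -63.03, 212.41, -715.83]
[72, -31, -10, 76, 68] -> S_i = Random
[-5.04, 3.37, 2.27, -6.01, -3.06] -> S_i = Random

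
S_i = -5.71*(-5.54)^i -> [-5.71, 31.63, -175.25, 970.88, -5378.67]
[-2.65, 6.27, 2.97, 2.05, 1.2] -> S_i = Random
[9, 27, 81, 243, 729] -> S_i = 9*3^i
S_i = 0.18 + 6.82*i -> [0.18, 7.0, 13.82, 20.64, 27.46]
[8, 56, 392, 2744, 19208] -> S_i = 8*7^i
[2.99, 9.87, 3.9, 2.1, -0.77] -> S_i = Random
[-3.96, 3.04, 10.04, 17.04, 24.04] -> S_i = -3.96 + 7.00*i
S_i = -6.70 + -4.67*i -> [-6.7, -11.37, -16.04, -20.71, -25.38]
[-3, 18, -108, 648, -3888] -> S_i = -3*-6^i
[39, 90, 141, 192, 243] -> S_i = 39 + 51*i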